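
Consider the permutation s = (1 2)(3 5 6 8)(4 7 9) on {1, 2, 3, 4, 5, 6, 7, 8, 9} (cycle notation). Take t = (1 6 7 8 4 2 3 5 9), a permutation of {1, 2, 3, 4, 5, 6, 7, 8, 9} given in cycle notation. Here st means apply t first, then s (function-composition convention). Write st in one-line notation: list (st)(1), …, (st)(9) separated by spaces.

8 5 6 1 4 9 3 7 2

Chase each element through t then s: 1 → 6 → 8; 2 → 3 → 5; 3 → 5 → 6; 4 → 2 → 1; 5 → 9 → 4; 6 → 7 → 9; 7 → 8 → 3; 8 → 4 → 7; 9 → 1 → 2.
So st in one-line form is 8 5 6 1 4 9 3 7 2.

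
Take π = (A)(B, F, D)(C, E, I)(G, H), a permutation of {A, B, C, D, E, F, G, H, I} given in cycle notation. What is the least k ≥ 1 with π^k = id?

6

The cycle type of π is (3, 3, 2, 1).
The order of π is the least common multiple of its cycle lengths: lcm(3, 3, 2) = 6.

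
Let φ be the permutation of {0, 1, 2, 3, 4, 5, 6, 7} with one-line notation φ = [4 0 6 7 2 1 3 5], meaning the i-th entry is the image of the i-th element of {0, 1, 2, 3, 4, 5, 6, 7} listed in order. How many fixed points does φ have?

No element satisfies φ(x) = x, so there are 0 fixed points.

0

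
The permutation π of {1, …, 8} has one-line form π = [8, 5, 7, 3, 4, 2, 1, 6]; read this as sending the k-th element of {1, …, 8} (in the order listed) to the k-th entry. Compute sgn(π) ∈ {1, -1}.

In disjoint-cycle form the cycle lengths are 8.
A cycle is odd iff its length is even; π has 1 even-length cycle, so sgn(π) = (−1)^1 and π is odd.

-1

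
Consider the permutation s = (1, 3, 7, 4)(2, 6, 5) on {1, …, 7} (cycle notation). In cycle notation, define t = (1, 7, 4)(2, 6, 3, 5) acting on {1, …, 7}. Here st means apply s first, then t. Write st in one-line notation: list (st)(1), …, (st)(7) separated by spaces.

5 3 4 7 6 2 1

(st)(x) = t(s(x)). Computing each image: t(s(1)) = t(3) = 5, t(s(2)) = t(6) = 3, t(s(3)) = t(7) = 4, t(s(4)) = t(1) = 7, t(s(5)) = t(2) = 6, t(s(6)) = t(5) = 2, t(s(7)) = t(4) = 1.
Hence st = [5 3 4 7 6 2 1].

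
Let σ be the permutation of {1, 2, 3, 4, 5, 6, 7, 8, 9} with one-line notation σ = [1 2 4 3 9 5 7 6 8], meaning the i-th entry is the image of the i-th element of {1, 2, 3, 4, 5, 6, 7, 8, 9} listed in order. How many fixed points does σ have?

3

The fixed points (elements with σ(x) = x) are {1, 2, 7}, so there are 3.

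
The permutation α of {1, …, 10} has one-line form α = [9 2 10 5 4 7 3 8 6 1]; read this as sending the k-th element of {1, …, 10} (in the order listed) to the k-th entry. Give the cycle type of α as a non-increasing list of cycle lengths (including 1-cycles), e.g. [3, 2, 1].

The disjoint cycles are (1, 9, 6, 7, 3, 10)(2)(4, 5)(8), with lengths 6, 2, 1, 1 in non-increasing order.

[6, 2, 1, 1]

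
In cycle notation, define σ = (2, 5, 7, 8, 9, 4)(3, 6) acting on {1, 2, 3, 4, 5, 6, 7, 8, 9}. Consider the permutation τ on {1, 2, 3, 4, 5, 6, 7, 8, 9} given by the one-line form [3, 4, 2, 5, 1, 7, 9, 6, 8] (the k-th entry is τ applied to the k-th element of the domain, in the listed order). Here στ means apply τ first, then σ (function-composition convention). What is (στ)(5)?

1

τ(5) = 1, then σ(1) = 1; composing gives (στ)(5) = 1.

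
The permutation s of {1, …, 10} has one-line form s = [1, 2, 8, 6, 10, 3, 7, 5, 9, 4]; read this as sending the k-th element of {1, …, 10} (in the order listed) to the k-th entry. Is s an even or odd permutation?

In disjoint-cycle form the cycle lengths are 6, 1, 1, 1, 1.
A cycle of length ℓ contributes ℓ−1 transpositions, so s is a product of 5 transpositions — odd.

odd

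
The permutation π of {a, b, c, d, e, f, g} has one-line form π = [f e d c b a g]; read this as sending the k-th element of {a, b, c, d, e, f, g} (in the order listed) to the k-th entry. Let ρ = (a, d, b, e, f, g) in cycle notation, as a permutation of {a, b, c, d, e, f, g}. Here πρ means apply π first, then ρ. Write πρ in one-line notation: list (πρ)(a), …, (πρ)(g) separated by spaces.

For each element, apply π then ρ: a → f → g; b → e → f; c → d → b; d → c → c; e → b → e; f → a → d; g → g → a.
Collecting the images, πρ = [g f b c e d a].

g f b c e d a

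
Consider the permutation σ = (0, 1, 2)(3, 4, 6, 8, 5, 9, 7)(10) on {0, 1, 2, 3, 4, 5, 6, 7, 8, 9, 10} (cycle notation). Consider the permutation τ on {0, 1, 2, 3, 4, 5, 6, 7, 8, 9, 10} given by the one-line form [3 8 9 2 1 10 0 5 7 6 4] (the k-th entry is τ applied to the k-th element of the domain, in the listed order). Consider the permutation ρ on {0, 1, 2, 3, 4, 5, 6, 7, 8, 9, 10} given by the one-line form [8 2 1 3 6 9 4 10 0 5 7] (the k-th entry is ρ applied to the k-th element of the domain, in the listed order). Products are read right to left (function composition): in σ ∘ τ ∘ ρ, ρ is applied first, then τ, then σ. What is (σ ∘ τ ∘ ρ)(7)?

6

Chase 7: ρ(7) = 10; τ(10) = 4; σ(4) = 6. Hence (σ ∘ τ ∘ ρ)(7) = 6.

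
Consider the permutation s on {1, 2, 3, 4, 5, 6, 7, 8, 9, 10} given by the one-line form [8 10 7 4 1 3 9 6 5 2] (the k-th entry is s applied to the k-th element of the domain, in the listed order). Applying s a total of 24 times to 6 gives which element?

Tracing 6 → 3 → … returns to 6 after 7 steps, so 6 lies in a 7-cycle (1, 8, 6, 3, 7, 9, 5).
Powers repeat with period 7 on this cycle, and 24 mod 7 = 3, so s^24(6) = s^3(6).
Advancing 3 steps from 6: 6 → 3 → 7 → 9.

9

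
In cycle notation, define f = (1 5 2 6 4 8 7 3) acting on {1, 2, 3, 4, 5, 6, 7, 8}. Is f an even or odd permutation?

odd

The cycle lengths are 8.
A cycle is odd iff its length is even; f has 1 even-length cycle, so sgn(f) = (−1)^1 and f is odd.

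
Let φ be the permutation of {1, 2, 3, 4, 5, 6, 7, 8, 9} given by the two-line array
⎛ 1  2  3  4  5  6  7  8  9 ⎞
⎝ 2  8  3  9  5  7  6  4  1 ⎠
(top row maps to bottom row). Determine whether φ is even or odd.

odd

In disjoint-cycle form the cycle lengths are 5, 2, 1, 1.
A cycle is odd iff its length is even; φ has 1 even-length cycle, so sgn(φ) = (−1)^1 and φ is odd.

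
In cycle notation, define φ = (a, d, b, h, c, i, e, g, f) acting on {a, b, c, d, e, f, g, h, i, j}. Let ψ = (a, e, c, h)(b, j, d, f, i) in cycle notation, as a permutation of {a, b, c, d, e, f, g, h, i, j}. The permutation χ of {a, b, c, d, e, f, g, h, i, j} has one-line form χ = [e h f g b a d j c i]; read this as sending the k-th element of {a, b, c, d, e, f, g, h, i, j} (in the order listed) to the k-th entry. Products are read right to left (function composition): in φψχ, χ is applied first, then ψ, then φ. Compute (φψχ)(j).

h

Chase j: χ(j) = i; ψ(i) = b; φ(b) = h. Hence (φψχ)(j) = h.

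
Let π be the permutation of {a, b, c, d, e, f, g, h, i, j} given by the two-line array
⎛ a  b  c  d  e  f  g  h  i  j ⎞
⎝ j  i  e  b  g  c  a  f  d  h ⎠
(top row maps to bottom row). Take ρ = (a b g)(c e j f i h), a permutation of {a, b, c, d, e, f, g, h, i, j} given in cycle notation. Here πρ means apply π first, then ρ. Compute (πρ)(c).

π(c) = e, then ρ(e) = j; composing gives (πρ)(c) = j.

j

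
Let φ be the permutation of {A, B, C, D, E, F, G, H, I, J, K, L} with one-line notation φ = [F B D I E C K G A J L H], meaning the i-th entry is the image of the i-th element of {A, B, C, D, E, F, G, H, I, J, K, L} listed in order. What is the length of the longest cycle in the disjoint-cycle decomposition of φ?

5

Decomposing into disjoint cycles gives (A F C D I)(G K L H); the longest has length 5.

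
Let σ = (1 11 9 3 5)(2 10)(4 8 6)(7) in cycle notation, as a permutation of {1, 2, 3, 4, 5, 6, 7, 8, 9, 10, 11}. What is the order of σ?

The cycle type of σ is (5, 3, 2, 1).
The order of σ is the least common multiple of its cycle lengths: lcm(5, 3, 2) = 30.

30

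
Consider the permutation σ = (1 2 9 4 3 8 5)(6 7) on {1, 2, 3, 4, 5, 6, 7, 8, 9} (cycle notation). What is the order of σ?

The disjoint cycles have lengths 7, 2.
The order is lcm(7, 2) = 14.

14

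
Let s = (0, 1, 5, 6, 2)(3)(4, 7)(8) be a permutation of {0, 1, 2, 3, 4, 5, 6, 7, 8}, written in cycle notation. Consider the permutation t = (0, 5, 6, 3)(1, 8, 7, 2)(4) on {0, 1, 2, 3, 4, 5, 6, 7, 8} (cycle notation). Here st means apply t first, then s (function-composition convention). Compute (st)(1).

First apply t: t(1) = 8, then s(8) = 8. Thus (st)(1) = 8.

8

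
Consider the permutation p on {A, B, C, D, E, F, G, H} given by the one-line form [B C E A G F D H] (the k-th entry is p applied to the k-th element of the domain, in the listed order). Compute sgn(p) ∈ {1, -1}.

In disjoint-cycle form the cycle lengths are 6, 1, 1.
A cycle is odd iff its length is even; p has 1 even-length cycle, so sgn(p) = (−1)^1 and p is odd.

-1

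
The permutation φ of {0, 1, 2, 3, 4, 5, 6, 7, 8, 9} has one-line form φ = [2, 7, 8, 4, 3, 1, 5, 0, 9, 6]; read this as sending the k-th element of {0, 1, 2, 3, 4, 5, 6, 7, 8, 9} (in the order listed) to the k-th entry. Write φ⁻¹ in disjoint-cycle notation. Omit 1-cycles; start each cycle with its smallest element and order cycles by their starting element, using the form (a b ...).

(0 7 1 5 6 9 8 2)(3 4)

First write φ in disjoint cycles: (0 2 8 9 6 5 1 7)(3 4).
The inverse reverses every cycle; in canonical form, φ⁻¹ = (0 7 1 5 6 9 8 2)(3 4).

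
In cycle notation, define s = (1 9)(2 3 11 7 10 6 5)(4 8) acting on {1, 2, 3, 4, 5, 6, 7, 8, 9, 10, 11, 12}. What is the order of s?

14

The cycle type of s is (7, 2, 2, 1).
The order is lcm(7, 2, 2) = 14.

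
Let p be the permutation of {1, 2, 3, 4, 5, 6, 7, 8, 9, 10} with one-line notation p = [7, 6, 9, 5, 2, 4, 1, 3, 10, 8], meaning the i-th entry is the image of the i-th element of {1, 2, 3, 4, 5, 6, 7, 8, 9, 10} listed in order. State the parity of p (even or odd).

In disjoint-cycle form the cycle lengths are 4, 4, 2.
A cycle is odd iff its length is even; p has 3 even-length cycles, so sgn(p) = (−1)^3 and p is odd.

odd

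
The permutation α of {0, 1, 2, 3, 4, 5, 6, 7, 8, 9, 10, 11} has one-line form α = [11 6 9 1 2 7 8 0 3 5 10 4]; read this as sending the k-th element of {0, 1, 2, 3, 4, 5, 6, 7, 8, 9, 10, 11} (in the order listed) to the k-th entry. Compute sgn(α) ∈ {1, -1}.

-1

In disjoint-cycle form the cycle lengths are 7, 4, 1.
A cycle is odd iff its length is even; α has 1 even-length cycle, so sgn(α) = (−1)^1 and α is odd.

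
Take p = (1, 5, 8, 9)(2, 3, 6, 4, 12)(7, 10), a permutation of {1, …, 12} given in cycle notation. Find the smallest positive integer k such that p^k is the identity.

20

The cycle type of p is (5, 4, 2, 1).
The order of p is the least common multiple of its cycle lengths: lcm(5, 4, 2) = 20.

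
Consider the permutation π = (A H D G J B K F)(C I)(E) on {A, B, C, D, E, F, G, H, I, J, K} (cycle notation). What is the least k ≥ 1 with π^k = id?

The cycle type of π is (8, 2, 1).
The order is lcm(8, 2) = 8.

8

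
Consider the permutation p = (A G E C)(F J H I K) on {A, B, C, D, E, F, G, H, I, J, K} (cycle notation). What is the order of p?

20

The cycle type of p is (5, 4, 1, 1).
The order is lcm(5, 4) = 20.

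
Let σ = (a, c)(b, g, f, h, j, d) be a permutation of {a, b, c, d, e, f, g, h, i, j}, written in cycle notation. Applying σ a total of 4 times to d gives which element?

h

d lies in the 6-cycle (b, g, f, h, j, d).
Advancing 4 steps from d: d → b → g → f → h.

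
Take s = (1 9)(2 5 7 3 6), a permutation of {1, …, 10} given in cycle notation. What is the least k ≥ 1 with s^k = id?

10

The cycle type of s is (5, 2, 1, 1, 1).
The order is lcm(5, 2) = 10.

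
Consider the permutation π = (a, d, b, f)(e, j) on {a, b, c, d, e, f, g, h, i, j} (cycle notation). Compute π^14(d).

f

d lies in the 4-cycle (a, d, b, f).
On a 4-cycle, π^4 is the identity, so π^14 = π^2 there (14 ≡ 2 mod 4).
Stepping 2 places around the cycle: d → b → f.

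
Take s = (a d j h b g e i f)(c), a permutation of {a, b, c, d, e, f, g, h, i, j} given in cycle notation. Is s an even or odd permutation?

The cycle lengths are 9, 1.
A cycle of length ℓ contributes ℓ−1 transpositions, so s is a product of 8 transpositions — even.

even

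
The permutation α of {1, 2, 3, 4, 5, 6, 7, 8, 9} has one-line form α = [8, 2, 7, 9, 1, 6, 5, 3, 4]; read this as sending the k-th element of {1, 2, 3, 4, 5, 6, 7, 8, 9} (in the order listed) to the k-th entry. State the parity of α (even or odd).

odd

In disjoint-cycle form the cycle lengths are 5, 2, 1, 1.
A cycle of length ℓ contributes ℓ−1 transpositions, so α is a product of 4 + 1 = 5 transpositions — odd.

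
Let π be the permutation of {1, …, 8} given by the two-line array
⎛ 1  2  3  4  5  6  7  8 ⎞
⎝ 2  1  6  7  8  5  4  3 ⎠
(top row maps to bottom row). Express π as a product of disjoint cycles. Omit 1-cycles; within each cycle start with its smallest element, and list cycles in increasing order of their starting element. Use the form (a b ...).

Start at 1 and follow images: 1 → 2 → 1, giving the cycle (1 2).
Repeating from the next unused element and collecting all non-trivial cycles gives (1 2)(3 6 5 8)(4 7).

(1 2)(3 6 5 8)(4 7)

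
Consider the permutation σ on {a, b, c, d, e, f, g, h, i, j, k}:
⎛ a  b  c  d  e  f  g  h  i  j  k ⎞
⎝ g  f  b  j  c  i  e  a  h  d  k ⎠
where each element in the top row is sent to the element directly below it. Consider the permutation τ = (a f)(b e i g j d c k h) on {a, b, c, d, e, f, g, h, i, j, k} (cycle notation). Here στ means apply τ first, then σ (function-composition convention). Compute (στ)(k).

First apply τ: τ(k) = h, then σ(h) = a. Thus (στ)(k) = a.

a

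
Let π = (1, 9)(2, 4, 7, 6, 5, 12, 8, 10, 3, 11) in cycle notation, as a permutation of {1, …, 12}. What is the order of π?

The disjoint cycles have lengths 10, 2.
The order of π is the least common multiple of its cycle lengths: lcm(10, 2) = 10.

10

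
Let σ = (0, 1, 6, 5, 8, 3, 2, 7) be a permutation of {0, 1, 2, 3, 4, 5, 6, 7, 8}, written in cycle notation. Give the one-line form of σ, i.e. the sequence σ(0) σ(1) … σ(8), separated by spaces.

Reading each image from the cycles: 0→1, 1→6, 2→7, 3→2, 4→4, 5→8, 6→5, 7→0, 8→3.
Listing these in domain order gives 1 6 7 2 4 8 5 0 3.

1 6 7 2 4 8 5 0 3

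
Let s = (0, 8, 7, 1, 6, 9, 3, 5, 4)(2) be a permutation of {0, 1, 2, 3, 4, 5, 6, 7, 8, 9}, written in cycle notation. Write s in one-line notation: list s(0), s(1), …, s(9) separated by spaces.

8 6 2 5 0 4 9 1 7 3

Image by image: 0→8, 1→6, 2→2, 3→5, 4→0, 5→4, 6→9, 7→1, 8→7, 9→3.
Listing these in domain order gives 8 6 2 5 0 4 9 1 7 3.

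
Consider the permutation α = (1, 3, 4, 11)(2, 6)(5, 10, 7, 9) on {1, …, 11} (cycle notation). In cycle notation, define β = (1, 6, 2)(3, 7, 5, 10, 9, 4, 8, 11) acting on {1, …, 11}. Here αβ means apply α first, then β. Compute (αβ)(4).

(αβ)(4) = β(α(4)). α(4) = 11, then β(11) = 3. So (αβ)(4) = 3.

3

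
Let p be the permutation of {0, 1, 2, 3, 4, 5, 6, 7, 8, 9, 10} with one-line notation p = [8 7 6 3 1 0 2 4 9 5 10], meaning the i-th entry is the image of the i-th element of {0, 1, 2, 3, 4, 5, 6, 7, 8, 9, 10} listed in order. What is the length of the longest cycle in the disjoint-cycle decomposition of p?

Decomposing into disjoint cycles gives (0 8 9 5)(1 7 4)(2 6); the longest has length 4.

4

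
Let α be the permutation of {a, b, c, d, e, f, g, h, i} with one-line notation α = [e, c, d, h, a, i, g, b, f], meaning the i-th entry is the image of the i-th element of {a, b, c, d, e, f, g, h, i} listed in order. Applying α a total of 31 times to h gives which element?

Tracing h → b → … returns to h after 4 steps, so h lies in a 4-cycle (b c d h).
Powers repeat with period 4 on this cycle, and 31 mod 4 = 3, so α^31(h) = α^3(h).
Stepping 3 places around the cycle: h → b → c → d.

d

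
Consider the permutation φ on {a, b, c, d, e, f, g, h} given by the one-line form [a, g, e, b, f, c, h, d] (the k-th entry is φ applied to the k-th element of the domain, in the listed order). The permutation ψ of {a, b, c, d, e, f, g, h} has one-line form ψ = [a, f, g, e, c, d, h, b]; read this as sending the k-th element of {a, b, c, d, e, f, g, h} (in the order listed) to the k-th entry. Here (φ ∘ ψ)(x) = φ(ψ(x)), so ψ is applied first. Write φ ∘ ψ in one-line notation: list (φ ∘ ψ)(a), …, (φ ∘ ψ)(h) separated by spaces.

a c h f e b d g

For each element, apply ψ then φ: a → a → a; b → f → c; c → g → h; d → e → f; e → c → e; f → d → b; g → h → d; h → b → g.
Collecting the images, φ ∘ ψ = [a c h f e b d g].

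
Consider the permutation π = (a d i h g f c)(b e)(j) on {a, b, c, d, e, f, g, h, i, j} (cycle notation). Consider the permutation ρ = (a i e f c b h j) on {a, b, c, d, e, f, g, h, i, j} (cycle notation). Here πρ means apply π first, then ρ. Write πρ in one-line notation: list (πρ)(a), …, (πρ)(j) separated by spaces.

For each element, apply π then ρ: a → d → d; b → e → f; c → a → i; d → i → e; e → b → h; f → c → b; g → f → c; h → g → g; i → h → j; j → j → a.
Collecting the images, πρ = [d f i e h b c g j a].

d f i e h b c g j a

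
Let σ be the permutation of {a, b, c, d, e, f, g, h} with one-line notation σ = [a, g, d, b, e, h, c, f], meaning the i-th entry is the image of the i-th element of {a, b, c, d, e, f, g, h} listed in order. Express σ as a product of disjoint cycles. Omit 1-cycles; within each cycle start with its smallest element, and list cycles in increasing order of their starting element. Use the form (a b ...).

(b g c d)(f h)

Iterating σ from b gives b → g → c → d → b; that is the 4-cycle (b g c d).
Repeating from the next unused element and collecting all non-trivial cycles gives (b g c d)(f h).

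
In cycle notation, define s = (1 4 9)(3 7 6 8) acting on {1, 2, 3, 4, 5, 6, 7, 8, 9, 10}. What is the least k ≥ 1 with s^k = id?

The disjoint cycles have lengths 4, 3, 1, 1, 1.
The order is lcm(4, 3) = 12.

12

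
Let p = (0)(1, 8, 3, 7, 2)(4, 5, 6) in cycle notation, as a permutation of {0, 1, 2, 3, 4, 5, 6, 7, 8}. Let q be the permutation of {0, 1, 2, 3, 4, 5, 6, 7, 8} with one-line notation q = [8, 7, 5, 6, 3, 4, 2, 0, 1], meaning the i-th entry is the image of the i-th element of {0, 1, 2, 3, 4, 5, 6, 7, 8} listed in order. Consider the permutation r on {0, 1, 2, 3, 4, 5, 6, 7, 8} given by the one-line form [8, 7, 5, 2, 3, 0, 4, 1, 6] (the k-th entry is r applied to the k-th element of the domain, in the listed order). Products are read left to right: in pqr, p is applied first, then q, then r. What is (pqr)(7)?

Chase 7: p(7) = 2; q(2) = 5; r(5) = 0. Hence (pqr)(7) = 0.

0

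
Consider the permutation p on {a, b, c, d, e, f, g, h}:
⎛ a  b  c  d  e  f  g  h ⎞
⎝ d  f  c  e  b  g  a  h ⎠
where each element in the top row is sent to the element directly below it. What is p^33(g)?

Tracing g → a → … returns to g after 6 steps, so g lies in a 6-cycle (a, d, e, b, f, g).
On a 6-cycle, p^6 is the identity, so p^33 = p^3 there (33 ≡ 3 mod 6).
Stepping 3 places around the cycle: g → a → d → e.

e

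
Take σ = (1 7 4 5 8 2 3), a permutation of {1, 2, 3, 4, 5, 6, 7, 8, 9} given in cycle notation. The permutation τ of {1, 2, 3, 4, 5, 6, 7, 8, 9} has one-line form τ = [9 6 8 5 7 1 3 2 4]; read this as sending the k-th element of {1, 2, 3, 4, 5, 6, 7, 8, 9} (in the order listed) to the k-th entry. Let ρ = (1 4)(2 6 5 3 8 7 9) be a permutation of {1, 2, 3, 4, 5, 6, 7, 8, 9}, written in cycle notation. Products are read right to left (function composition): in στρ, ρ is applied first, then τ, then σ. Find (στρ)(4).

Chase 4: ρ(4) = 1; τ(1) = 9; σ(9) = 9. Hence (στρ)(4) = 9.

9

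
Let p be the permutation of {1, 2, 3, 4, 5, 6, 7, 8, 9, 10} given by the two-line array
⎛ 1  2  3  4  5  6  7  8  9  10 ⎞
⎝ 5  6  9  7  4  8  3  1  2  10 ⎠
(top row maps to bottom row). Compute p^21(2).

1

Tracing 2 → 6 → … returns to 2 after 9 steps, so 2 lies in a 9-cycle (1 5 4 7 3 9 2 6 8).
Since the cycle has length 9, p^21 acts on it the same as p^3 (21 mod 9 = 3).
Advancing 3 steps from 2: 2 → 6 → 8 → 1.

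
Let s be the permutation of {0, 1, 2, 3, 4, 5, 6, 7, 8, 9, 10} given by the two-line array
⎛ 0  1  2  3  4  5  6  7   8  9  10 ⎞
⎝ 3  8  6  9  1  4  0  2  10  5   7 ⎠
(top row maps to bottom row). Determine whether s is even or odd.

even

In disjoint-cycle form the cycle lengths are 11.
A cycle is odd iff its length is even; s has 0 even-length cycles, so sgn(s) = (−1)^0 and s is even.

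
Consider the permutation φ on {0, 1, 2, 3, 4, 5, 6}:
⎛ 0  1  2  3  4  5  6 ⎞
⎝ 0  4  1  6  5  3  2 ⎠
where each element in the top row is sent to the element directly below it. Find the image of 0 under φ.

The entry below 0 in the array is 0, so φ(0) = 0.

0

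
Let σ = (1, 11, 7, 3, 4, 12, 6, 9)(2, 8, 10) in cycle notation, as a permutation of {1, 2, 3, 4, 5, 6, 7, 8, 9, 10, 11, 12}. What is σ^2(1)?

7

1 lies in the 8-cycle (1, 11, 7, 3, 4, 12, 6, 9).
Advancing 2 steps from 1: 1 → 11 → 7.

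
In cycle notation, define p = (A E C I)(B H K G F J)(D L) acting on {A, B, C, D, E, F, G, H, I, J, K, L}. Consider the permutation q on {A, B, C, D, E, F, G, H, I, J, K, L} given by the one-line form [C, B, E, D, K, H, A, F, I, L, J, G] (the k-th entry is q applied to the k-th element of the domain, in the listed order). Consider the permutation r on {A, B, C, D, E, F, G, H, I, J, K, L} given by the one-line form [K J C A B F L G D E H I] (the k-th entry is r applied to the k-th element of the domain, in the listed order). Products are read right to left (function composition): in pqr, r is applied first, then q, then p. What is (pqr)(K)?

(pqr)(K) = p(q(r(K))). r(K) = H, then q(H) = F, then p(F) = J, so the result is J.

J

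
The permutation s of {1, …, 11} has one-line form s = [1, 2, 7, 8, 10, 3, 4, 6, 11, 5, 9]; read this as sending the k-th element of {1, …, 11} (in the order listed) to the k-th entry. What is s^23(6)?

4

Tracing 6 → 3 → … returns to 6 after 5 steps, so 6 lies in a 5-cycle (3 7 4 8 6).
Powers repeat with period 5 on this cycle, and 23 mod 5 = 3, so s^23(6) = s^3(6).
Stepping 3 places around the cycle: 6 → 3 → 7 → 4.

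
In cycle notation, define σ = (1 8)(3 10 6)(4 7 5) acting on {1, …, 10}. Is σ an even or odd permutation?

odd

The cycle lengths are 3, 3, 2, 1, 1.
A cycle of length ℓ contributes ℓ−1 transpositions, so σ is a product of 2 + 2 + 1 = 5 transpositions — odd.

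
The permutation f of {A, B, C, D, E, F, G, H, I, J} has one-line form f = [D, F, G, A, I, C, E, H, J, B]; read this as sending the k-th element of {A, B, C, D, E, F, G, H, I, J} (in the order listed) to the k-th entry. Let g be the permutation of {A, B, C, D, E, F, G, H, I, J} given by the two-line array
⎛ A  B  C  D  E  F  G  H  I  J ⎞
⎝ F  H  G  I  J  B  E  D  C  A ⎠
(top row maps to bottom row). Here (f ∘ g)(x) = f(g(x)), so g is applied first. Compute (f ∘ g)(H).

First apply g: g(H) = D, then f(D) = A. Thus (f ∘ g)(H) = A.

A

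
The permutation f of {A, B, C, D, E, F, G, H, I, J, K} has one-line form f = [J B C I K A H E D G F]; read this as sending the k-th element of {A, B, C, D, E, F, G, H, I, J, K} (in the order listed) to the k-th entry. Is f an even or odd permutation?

odd

In disjoint-cycle form the cycle lengths are 7, 2, 1, 1.
A cycle is odd iff its length is even; f has 1 even-length cycle, so sgn(f) = (−1)^1 and f is odd.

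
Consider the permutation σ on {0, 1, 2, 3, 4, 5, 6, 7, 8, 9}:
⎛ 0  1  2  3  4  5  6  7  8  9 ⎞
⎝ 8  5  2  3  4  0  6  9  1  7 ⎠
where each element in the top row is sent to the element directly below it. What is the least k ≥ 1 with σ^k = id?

Writing σ as disjoint cycles, the cycle lengths are 4, 2, 1, 1, 1, 1.
The order is lcm(4, 2) = 4.

4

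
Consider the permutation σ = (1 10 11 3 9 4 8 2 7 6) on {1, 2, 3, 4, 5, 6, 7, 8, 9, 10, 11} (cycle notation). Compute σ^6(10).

10 lies in the 10-cycle (1 10 11 3 9 4 8 2 7 6).
Advancing 6 steps from 10: 10 → 11 → 3 → 9 → 4 → 8 → 2.

2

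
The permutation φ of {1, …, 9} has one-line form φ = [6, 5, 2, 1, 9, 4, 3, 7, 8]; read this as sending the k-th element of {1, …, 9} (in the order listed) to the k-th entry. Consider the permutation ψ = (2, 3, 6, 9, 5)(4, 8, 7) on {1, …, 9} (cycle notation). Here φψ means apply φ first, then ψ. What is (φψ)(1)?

(φψ)(1) = ψ(φ(1)). φ(1) = 6, then ψ(6) = 9. So (φψ)(1) = 9.

9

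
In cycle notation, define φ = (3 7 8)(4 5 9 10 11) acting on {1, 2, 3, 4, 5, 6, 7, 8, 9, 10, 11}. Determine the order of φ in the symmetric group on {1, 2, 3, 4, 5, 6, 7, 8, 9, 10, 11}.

The cycle type of φ is (5, 3, 1, 1, 1).
Since disjoint cycles commute, ord(φ) = lcm(5, 3) = 15.

15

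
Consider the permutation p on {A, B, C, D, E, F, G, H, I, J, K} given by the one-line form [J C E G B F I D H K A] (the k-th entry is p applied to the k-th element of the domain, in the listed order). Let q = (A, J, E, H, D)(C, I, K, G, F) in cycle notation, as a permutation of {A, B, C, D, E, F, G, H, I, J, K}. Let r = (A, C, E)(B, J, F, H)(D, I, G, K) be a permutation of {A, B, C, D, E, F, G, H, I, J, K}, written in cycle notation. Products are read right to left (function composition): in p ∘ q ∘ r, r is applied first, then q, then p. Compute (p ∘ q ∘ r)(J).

E

Chase J: r(J) = F; q(F) = C; p(C) = E. Hence (p ∘ q ∘ r)(J) = E.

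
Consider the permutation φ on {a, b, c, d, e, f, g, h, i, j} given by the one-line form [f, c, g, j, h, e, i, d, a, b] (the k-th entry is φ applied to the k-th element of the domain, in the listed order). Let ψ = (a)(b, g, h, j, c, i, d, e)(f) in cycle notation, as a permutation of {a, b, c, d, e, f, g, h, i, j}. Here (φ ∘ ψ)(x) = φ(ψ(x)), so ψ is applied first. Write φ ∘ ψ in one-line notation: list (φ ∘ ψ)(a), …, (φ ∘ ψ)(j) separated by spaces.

f i a h c e d b j g

(φ ∘ ψ)(x) = φ(ψ(x)). Computing each image: φ(ψ(a)) = φ(a) = f, φ(ψ(b)) = φ(g) = i, φ(ψ(c)) = φ(i) = a, φ(ψ(d)) = φ(e) = h, φ(ψ(e)) = φ(b) = c, φ(ψ(f)) = φ(f) = e, φ(ψ(g)) = φ(h) = d, φ(ψ(h)) = φ(j) = b, φ(ψ(i)) = φ(d) = j, φ(ψ(j)) = φ(c) = g.
Hence φ ∘ ψ = [f i a h c e d b j g].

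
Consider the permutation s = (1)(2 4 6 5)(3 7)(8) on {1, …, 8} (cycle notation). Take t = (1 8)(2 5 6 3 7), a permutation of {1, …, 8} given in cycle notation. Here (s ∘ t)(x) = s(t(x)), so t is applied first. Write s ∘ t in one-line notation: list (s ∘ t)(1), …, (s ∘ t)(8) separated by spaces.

Chase each element through t then s: 1 → 8 → 8; 2 → 5 → 2; 3 → 7 → 3; 4 → 4 → 6; 5 → 6 → 5; 6 → 3 → 7; 7 → 2 → 4; 8 → 1 → 1.
Collecting the images, s ∘ t = [8 2 3 6 5 7 4 1].

8 2 3 6 5 7 4 1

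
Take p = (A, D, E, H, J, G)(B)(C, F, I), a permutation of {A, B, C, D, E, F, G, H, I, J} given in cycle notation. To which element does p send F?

I

In the cycle (C, F, I), F is followed by I, so p(F) = I.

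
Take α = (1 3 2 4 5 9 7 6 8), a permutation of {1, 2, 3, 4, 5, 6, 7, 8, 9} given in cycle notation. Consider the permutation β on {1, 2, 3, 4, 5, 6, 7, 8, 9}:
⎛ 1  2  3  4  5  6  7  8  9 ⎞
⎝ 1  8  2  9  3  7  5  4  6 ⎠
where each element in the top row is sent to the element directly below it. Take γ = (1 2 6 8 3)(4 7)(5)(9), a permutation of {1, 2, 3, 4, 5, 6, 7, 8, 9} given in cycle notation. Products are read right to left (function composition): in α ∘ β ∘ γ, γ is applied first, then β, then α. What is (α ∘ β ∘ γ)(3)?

3

Chase 3: γ(3) = 1; β(1) = 1; α(1) = 3. Hence (α ∘ β ∘ γ)(3) = 3.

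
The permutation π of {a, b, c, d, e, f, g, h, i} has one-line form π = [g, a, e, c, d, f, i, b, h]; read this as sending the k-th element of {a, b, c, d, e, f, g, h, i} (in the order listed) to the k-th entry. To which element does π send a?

g

a is element number 1 of the domain, and entry number 1 of the one-line form is g, so π(a) = g.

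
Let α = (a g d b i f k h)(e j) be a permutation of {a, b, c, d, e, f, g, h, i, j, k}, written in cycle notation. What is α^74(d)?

d lies in the 8-cycle (a g d b i f k h).
Since the cycle has length 8, α^74 acts on it the same as α^2 (74 mod 8 = 2).
Stepping 2 places around the cycle: d → b → i.

i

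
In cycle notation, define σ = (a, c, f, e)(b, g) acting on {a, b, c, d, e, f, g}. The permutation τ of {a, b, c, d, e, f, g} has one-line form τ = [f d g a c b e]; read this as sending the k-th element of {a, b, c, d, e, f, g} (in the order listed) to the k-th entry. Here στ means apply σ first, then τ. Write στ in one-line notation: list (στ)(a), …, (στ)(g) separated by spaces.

g e b a f c d

(στ)(x) = τ(σ(x)). Computing each image: τ(σ(a)) = τ(c) = g, τ(σ(b)) = τ(g) = e, τ(σ(c)) = τ(f) = b, τ(σ(d)) = τ(d) = a, τ(σ(e)) = τ(a) = f, τ(σ(f)) = τ(e) = c, τ(σ(g)) = τ(b) = d.
Hence στ = [g e b a f c d].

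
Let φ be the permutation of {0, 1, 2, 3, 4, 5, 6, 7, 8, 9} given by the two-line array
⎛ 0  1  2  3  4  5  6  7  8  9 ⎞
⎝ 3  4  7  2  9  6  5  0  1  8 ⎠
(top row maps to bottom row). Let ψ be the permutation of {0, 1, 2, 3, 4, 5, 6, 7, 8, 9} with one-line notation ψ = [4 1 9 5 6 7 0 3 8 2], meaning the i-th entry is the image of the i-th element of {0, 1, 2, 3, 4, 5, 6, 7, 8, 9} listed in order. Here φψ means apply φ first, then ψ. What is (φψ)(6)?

7

φ(6) = 5, then ψ(5) = 7; composing gives (φψ)(6) = 7.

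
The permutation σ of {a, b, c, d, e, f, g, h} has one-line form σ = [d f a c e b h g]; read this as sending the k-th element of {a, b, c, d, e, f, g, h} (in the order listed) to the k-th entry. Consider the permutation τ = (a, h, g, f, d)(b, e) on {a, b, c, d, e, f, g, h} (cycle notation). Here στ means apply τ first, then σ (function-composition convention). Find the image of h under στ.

First apply τ: τ(h) = g, then σ(g) = h. Thus (στ)(h) = h.

h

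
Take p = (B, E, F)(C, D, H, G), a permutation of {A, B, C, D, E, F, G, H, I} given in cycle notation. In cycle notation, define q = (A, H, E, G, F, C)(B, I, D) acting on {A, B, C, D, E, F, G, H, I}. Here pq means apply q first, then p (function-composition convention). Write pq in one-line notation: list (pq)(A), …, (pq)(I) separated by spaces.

(pq)(x) = p(q(x)). Computing each image: p(q(A)) = p(H) = G, p(q(B)) = p(I) = I, p(q(C)) = p(A) = A, p(q(D)) = p(B) = E, p(q(E)) = p(G) = C, p(q(F)) = p(C) = D, p(q(G)) = p(F) = B, p(q(H)) = p(E) = F, p(q(I)) = p(D) = H.
Hence pq = [G I A E C D B F H].

G I A E C D B F H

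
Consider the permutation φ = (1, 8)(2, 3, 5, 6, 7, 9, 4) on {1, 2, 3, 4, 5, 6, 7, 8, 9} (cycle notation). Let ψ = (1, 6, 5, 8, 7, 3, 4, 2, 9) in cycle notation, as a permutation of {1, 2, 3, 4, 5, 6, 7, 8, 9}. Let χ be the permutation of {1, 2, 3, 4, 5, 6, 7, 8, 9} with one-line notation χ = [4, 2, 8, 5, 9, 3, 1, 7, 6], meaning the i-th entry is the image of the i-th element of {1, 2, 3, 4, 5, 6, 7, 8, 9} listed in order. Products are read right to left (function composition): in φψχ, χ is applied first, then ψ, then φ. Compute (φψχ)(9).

Chase 9: χ(9) = 6; ψ(6) = 5; φ(5) = 6. Hence (φψχ)(9) = 6.

6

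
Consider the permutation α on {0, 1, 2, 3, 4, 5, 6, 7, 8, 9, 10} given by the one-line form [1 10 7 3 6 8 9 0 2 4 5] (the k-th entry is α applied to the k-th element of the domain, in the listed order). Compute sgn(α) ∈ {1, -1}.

In disjoint-cycle form the cycle lengths are 7, 3, 1.
A cycle of length ℓ contributes ℓ−1 transpositions, so α is a product of 6 + 2 = 8 transpositions — even.

1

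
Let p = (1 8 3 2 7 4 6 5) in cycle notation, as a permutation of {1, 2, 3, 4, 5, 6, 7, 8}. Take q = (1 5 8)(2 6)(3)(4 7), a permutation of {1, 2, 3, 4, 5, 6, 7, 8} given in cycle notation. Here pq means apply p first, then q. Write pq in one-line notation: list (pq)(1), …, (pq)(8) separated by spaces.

1 4 6 2 5 8 7 3

(pq)(x) = q(p(x)). Computing each image: q(p(1)) = q(8) = 1, q(p(2)) = q(7) = 4, q(p(3)) = q(2) = 6, q(p(4)) = q(6) = 2, q(p(5)) = q(1) = 5, q(p(6)) = q(5) = 8, q(p(7)) = q(4) = 7, q(p(8)) = q(3) = 3.
Hence pq = [1 4 6 2 5 8 7 3].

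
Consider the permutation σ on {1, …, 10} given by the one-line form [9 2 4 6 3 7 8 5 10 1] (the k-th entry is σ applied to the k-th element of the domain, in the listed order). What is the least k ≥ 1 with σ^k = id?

Decomposing into disjoint cycles gives cycle lengths 6, 3, 1.
The order of σ is the least common multiple of its cycle lengths: lcm(6, 3) = 6.

6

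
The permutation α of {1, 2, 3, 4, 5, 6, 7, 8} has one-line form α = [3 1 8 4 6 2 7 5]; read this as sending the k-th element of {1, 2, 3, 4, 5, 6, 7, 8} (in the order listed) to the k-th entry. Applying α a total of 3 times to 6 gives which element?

3

Tracing 6 → 2 → … returns to 6 after 6 steps, so 6 lies in a 6-cycle (1, 3, 8, 5, 6, 2).
Stepping 3 places around the cycle: 6 → 2 → 1 → 3.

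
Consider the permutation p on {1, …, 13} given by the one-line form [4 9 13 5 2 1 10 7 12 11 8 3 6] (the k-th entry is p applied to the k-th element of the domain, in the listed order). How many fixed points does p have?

0

No element satisfies p(x) = x, so there are 0 fixed points.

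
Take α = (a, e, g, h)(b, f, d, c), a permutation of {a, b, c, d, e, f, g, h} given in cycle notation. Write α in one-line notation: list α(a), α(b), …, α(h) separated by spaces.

e f b c g d h a

Each element maps to the next entry in its cycle (wrapping to the front): a→e, b→f, c→b, d→c, e→g, f→d, g→h, h→a.
Listing these in domain order gives e f b c g d h a.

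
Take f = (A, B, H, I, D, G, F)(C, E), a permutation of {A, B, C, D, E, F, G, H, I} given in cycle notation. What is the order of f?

The cycle type of f is (7, 2).
The order of f is the least common multiple of its cycle lengths: lcm(7, 2) = 14.

14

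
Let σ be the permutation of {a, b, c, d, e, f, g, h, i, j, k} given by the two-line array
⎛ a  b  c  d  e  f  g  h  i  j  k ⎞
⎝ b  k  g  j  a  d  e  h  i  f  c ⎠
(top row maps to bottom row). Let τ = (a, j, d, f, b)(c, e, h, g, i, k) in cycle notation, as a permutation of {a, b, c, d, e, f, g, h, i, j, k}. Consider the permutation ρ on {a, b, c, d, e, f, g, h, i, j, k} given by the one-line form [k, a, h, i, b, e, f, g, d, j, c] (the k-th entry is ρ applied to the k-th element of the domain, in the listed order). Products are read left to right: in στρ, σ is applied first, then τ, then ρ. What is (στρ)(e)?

j

Chase e: σ(e) = a; τ(a) = j; ρ(j) = j. Hence (στρ)(e) = j.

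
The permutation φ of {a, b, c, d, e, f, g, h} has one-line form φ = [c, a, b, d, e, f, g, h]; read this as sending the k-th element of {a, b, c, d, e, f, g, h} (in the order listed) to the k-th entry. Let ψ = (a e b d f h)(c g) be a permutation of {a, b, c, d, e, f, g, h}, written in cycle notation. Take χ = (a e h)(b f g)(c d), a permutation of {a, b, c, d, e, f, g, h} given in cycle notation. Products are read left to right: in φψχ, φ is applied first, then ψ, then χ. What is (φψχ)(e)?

Chase e: φ(e) = e; ψ(e) = b; χ(b) = f. Hence (φψχ)(e) = f.

f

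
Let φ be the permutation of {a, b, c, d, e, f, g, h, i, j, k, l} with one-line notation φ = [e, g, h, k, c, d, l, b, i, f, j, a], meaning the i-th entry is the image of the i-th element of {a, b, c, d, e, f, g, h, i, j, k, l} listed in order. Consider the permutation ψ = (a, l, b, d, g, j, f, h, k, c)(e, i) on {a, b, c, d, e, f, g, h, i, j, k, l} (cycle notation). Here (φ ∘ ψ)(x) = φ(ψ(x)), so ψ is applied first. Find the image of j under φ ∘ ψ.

ψ(j) = f, then φ(f) = d; composing gives (φ ∘ ψ)(j) = d.

d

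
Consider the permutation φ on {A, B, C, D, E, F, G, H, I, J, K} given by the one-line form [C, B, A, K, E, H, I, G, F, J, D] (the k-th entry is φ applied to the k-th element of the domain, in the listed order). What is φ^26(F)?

Tracing F → H → … returns to F after 4 steps, so F lies in a 4-cycle (F H G I).
On a 4-cycle, φ^4 is the identity, so φ^26 = φ^2 there (26 ≡ 2 mod 4).
Advancing 2 steps from F: F → H → G.

G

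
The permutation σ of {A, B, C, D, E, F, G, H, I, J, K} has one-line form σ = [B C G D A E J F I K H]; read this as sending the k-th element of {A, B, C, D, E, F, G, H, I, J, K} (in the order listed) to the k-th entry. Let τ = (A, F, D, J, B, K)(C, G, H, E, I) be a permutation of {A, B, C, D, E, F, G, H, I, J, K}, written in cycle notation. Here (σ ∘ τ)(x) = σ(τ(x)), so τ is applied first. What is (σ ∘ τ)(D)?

τ(D) = J, then σ(J) = K; composing gives (σ ∘ τ)(D) = K.

K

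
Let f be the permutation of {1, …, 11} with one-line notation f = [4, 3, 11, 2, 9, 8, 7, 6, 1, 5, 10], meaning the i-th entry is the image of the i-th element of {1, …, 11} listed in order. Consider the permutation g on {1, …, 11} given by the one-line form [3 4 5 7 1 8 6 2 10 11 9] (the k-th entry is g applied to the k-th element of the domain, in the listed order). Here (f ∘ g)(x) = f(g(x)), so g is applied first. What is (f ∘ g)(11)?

1

First apply g: g(11) = 9, then f(9) = 1. Thus (f ∘ g)(11) = 1.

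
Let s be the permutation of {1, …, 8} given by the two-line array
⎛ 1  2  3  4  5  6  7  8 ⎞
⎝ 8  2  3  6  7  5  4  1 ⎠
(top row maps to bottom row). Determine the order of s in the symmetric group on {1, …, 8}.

Decomposing into disjoint cycles gives cycle lengths 4, 2, 1, 1.
Since disjoint cycles commute, ord(s) = lcm(4, 2) = 4.

4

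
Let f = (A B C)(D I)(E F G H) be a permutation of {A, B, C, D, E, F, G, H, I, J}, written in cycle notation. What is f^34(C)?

A

C lies in the 3-cycle (A B C).
Powers repeat with period 3 on this cycle, and 34 mod 3 = 1, so f^34(C) = f^1(C).
Stepping 1 place around the cycle: C → A.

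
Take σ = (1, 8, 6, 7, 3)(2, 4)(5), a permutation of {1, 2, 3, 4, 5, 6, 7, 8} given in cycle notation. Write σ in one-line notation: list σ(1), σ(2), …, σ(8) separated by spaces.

Image by image: 1↦8, 2↦4, 3↦1, 4↦2, 5↦5, 6↦7, 7↦3, 8↦6.
So the one-line form is 8 4 1 2 5 7 3 6.

8 4 1 2 5 7 3 6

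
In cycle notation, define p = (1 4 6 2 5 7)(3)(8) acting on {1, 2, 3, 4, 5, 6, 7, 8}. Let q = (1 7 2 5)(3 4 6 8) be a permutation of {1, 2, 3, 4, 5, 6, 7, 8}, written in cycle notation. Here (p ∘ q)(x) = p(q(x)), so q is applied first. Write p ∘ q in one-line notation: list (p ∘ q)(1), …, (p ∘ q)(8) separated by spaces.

(p ∘ q)(x) = p(q(x)). Computing each image: p(q(1)) = p(7) = 1, p(q(2)) = p(5) = 7, p(q(3)) = p(4) = 6, p(q(4)) = p(6) = 2, p(q(5)) = p(1) = 4, p(q(6)) = p(8) = 8, p(q(7)) = p(2) = 5, p(q(8)) = p(3) = 3.
Hence p ∘ q = [1 7 6 2 4 8 5 3].

1 7 6 2 4 8 5 3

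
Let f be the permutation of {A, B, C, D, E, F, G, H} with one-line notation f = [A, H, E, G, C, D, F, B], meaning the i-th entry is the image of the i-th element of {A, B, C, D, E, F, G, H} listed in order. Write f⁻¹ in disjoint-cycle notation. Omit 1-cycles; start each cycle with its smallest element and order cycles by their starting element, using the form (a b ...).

(B H)(C E)(D F G)

The cycle decomposition of f is (B H)(C E)(D G F).
Reversing each cycle (and rotating so the smallest element leads) gives f⁻¹ = (B H)(C E)(D F G).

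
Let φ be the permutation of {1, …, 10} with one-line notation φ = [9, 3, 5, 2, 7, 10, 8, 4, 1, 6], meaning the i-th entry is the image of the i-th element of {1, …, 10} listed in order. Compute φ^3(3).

Tracing 3 → 5 → … returns to 3 after 6 steps, so 3 lies in a 6-cycle (2 3 5 7 8 4).
Stepping 3 places around the cycle: 3 → 5 → 7 → 8.

8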